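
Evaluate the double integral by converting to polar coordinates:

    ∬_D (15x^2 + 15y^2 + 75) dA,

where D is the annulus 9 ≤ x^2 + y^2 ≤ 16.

The region D is 3 ≤ r ≤ 4, 0 ≤ θ ≤ 2π in polar coordinates, where x = r cos(θ), y = r sin(θ), and dA = r dr dθ.

Under the substitution, the integrand becomes 15r^2 + 75, so

    ∬_D (15x^2 + 15y^2 + 75) dA = ∫_{0}^{2π} ∫_{3}^{4} (15r^2 + 75) · r dr dθ.

Inner integral (in r): ∫_{3}^{4} (15r^2 + 75) · r dr = 3675/4.

Outer integral (in θ): ∫_{0}^{2π} (3675/4) dθ = 3675π/2.

Therefore ∬_D (15x^2 + 15y^2 + 75) dA = 3675π/2.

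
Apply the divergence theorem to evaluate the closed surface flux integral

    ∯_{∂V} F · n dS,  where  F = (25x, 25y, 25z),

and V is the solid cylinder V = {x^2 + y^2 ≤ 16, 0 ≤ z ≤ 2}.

By the divergence theorem,

    ∯_{∂V} F · n dS = ∭_V (∇ · F) dV.

Compute the divergence:
    ∇ · F = ∂F_x/∂x + ∂F_y/∂y + ∂F_z/∂z = 25 + 25 + 25 = 75.

In cylindrical coordinates, x = r cos(θ), y = r sin(θ), z = z, dV = r dr dθ dz, with 0 ≤ r ≤ 4, 0 ≤ θ ≤ 2π, 0 ≤ z ≤ 2.

The integrand, after substitution and multiplying by the volume element, becomes (75) · r, so

    ∭_V (∇·F) dV = ∫_0^{2π} ∫_0^{4} ∫_0^{2} (75) · r dz dr dθ.

Inner (z from 0 to 2): 150r.
Middle (r from 0 to 4): 1200.
Outer (θ from 0 to 2π): 2400π.

Therefore ∯_{∂V} F · n dS = 2400π.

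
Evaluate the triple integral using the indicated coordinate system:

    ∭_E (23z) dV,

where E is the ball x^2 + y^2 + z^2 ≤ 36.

In spherical coordinates, x = ρ sin(φ) cos(θ), y = ρ sin(φ) sin(θ), z = ρ cos(φ), and dV = ρ^2 sin(φ) dρ dφ dθ.

The integrand becomes 23ρ cos(φ), so

    ∭_E (23z) dV = ∫_{0}^{2π} ∫_{0}^{π} ∫_{0}^{6} (23ρ cos(φ)) · ρ^2 sin(φ) dρ dφ dθ.

Inner (ρ): 3726sin(2φ).
Middle (φ): 0.
Outer (θ): 0.

Therefore the triple integral equals 0.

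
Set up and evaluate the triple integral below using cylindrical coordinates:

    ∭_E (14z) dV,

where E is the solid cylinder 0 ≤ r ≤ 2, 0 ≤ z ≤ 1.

In cylindrical coordinates, x = r cos(θ), y = r sin(θ), z = z, and dV = r dr dθ dz.

The integrand becomes 14z, so

    ∭_E (14z) dV = ∫_{0}^{2π} ∫_{0}^{2} ∫_{0}^{1} (14z) · r dz dr dθ.

Inner (z): 7r.
Middle (r from 0 to 2): 14.
Outer (θ): 28π.

Therefore the triple integral equals 28π.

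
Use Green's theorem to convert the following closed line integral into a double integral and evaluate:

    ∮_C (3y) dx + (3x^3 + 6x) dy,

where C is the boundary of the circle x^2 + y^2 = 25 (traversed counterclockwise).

Green's theorem converts the closed line integral into a double integral over the enclosed region D:

    ∮_C P dx + Q dy = ∬_D (∂Q/∂x - ∂P/∂y) dA.

Here P = 3y, Q = 3x^3 + 6x, so

    ∂Q/∂x = 9x^2 + 6,    ∂P/∂y = 3,
    ∂Q/∂x - ∂P/∂y = 9x^2 + 3.

D is the region x^2 + y^2 ≤ 25. Evaluating the double integral:

In polar coordinates (x = r cos θ, y = r sin θ, dA = r dr dθ) the integrand becomes 9r^2cos(θ)^2 + 3, so

    ∬_D (9x^2 + 3) dA = ∫_0^{2π} ∫_0^{5} (9r^2cos(θ)^2 + 3) · r dr dθ.

Inner (r from 0 to 5): 5625cos(θ)^2/4 + 75/2.
Outer (θ from 0 to 2π): 5925π/4.

Therefore ∮_C P dx + Q dy = 5925π/4.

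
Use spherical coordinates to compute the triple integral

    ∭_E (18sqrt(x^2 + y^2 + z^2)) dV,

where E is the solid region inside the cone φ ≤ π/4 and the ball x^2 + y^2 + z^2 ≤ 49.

In spherical coordinates, x = ρ sin(φ) cos(θ), y = ρ sin(φ) sin(θ), z = ρ cos(φ), and dV = ρ^2 sin(φ) dρ dφ dθ.

The integrand becomes 18ρ, so

    ∭_E (18sqrt(x^2 + y^2 + z^2)) dV = ∫_{0}^{2π} ∫_{0}^{π/4} ∫_{0}^{7} (18ρ) · ρ^2 sin(φ) dρ dφ dθ.

Inner (ρ): 21609sin(φ)/2.
Middle (φ): 21609/2 - 21609sqrt(2)/4.
Outer (θ): 21609π (2 - sqrt(2))/2.

Therefore the triple integral equals 21609π (2 - sqrt(2))/2.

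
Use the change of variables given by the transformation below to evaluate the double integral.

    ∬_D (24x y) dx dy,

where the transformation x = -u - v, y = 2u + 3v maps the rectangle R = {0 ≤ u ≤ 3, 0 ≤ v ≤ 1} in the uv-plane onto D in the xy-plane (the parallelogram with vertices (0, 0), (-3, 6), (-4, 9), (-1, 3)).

Compute the Jacobian determinant of (x, y) with respect to (u, v):

    ∂(x,y)/∂(u,v) = | -1  -1 | = (-1)(3) - (-1)(2) = -1.
                   | 2  3 |

Its absolute value is |J| = 1 (the area scaling factor).

Substituting x = -u - v, y = 2u + 3v into the integrand,

    24x y → -48u^2 - 120u v - 72v^2,

so the integral becomes

    ∬_R (-48u^2 - 120u v - 72v^2) · |J| du dv = ∫_0^3 ∫_0^1 (-48u^2 - 120u v - 72v^2) dv du.

Inner (v): -48u^2 - 60u - 24.
Outer (u): -774.

Therefore ∬_D (24x y) dx dy = -774.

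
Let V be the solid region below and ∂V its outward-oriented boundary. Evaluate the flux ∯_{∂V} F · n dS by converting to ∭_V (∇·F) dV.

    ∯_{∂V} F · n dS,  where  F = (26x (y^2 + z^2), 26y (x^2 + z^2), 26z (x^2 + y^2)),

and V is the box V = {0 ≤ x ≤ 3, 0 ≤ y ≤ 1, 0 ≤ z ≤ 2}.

By the divergence theorem,

    ∯_{∂V} F · n dS = ∭_V (∇ · F) dV.

Compute the divergence:
    ∇ · F = ∂F_x/∂x + ∂F_y/∂y + ∂F_z/∂z = 26y^2 + 26z^2 + 26x^2 + 26z^2 + 26x^2 + 26y^2 = 52x^2 + 52y^2 + 52z^2.

V is a rectangular box, so dV = dx dy dz with 0 ≤ x ≤ 3, 0 ≤ y ≤ 1, 0 ≤ z ≤ 2.

Integrate (52x^2 + 52y^2 + 52z^2) over V as an iterated integral:

    ∭_V (∇·F) dV = ∫_0^{3} ∫_0^{1} ∫_0^{2} (52x^2 + 52y^2 + 52z^2) dz dy dx.

Inner (z from 0 to 2): 104x^2 + 104y^2 + 416/3.
Middle (y from 0 to 1): 104x^2 + 520/3.
Outer (x from 0 to 3): 1456.

Therefore ∯_{∂V} F · n dS = 1456.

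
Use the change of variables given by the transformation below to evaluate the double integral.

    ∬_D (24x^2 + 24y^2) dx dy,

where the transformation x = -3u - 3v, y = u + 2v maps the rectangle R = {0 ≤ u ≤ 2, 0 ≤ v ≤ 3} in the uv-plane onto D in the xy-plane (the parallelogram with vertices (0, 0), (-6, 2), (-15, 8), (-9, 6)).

Compute the Jacobian determinant of (x, y) with respect to (u, v):

    ∂(x,y)/∂(u,v) = | -3  -3 | = (-3)(2) - (-3)(1) = -3.
                   | 1  2 |

Its absolute value is |J| = 3 (the area scaling factor).

Substituting x = -3u - 3v, y = u + 2v into the integrand,

    24x^2 + 24y^2 → 240u^2 + 528u v + 312v^2,

so the integral becomes

    ∬_R (240u^2 + 528u v + 312v^2) · |J| du dv = ∫_0^2 ∫_0^3 (720u^2 + 1584u v + 936v^2) dv du.

Inner (v): 2160u^2 + 7128u + 8424.
Outer (u): 36864.

Therefore ∬_D (24x^2 + 24y^2) dx dy = 36864.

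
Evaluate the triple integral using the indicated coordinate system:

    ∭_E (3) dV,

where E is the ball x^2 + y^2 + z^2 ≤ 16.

In spherical coordinates, x = ρ sin(φ) cos(θ), y = ρ sin(φ) sin(θ), z = ρ cos(φ), and dV = ρ^2 sin(φ) dρ dφ dθ.

The integrand becomes 3, so

    ∭_E (3) dV = ∫_{0}^{2π} ∫_{0}^{π} ∫_{0}^{4} (3) · ρ^2 sin(φ) dρ dφ dθ.

Inner (ρ): 64sin(φ).
Middle (φ): 128.
Outer (θ): 256π.

Therefore the triple integral equals 256π.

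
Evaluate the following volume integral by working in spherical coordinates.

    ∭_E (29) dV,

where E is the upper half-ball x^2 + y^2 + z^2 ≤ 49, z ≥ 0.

In spherical coordinates, x = ρ sin(φ) cos(θ), y = ρ sin(φ) sin(θ), z = ρ cos(φ), and dV = ρ^2 sin(φ) dρ dφ dθ.

The integrand becomes 29, so

    ∭_E (29) dV = ∫_{0}^{2π} ∫_{0}^{π/2} ∫_{0}^{7} (29) · ρ^2 sin(φ) dρ dφ dθ.

Inner (ρ): 9947sin(φ)/3.
Middle (φ): 9947/3.
Outer (θ): 19894π/3.

Therefore the triple integral equals 19894π/3.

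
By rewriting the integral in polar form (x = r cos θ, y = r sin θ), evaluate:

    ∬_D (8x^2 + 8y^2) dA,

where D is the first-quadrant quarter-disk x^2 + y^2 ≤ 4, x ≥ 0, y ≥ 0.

The region D is 0 ≤ r ≤ 2, 0 ≤ θ ≤ π/2 in polar coordinates, where x = r cos(θ), y = r sin(θ), and dA = r dr dθ.

Under the substitution, the integrand becomes 8r^2, so

    ∬_D (8x^2 + 8y^2) dA = ∫_{0}^{π/2} ∫_{0}^{2} (8r^2) · r dr dθ.

Inner integral (in r): ∫_{0}^{2} (8r^2) · r dr = 32.

Outer integral (in θ): ∫_{0}^{π/2} (32) dθ = 16π.

Therefore ∬_D (8x^2 + 8y^2) dA = 16π.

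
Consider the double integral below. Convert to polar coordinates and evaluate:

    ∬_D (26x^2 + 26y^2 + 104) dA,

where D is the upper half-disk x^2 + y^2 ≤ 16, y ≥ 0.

The region D is 0 ≤ r ≤ 4, 0 ≤ θ ≤ π in polar coordinates, where x = r cos(θ), y = r sin(θ), and dA = r dr dθ.

Under the substitution, the integrand becomes 26r^2 + 104, so

    ∬_D (26x^2 + 26y^2 + 104) dA = ∫_{0}^{π} ∫_{0}^{4} (26r^2 + 104) · r dr dθ.

Inner integral (in r): ∫_{0}^{4} (26r^2 + 104) · r dr = 2496.

Outer integral (in θ): ∫_{0}^{π} (2496) dθ = 2496π.

Therefore ∬_D (26x^2 + 26y^2 + 104) dA = 2496π.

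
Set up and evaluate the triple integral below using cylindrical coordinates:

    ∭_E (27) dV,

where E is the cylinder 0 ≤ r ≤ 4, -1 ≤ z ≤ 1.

In cylindrical coordinates, x = r cos(θ), y = r sin(θ), z = z, and dV = r dr dθ dz.

The integrand becomes 27, so

    ∭_E (27) dV = ∫_{0}^{2π} ∫_{0}^{4} ∫_{-1}^{1} (27) · r dz dr dθ.

Inner (z): 54r.
Middle (r from 0 to 4): 432.
Outer (θ): 864π.

Therefore the triple integral equals 864π.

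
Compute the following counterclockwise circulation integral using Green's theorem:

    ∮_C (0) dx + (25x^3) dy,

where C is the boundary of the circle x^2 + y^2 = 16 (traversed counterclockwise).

Green's theorem converts the closed line integral into a double integral over the enclosed region D:

    ∮_C P dx + Q dy = ∬_D (∂Q/∂x - ∂P/∂y) dA.

Here P = 0, Q = 25x^3, so

    ∂Q/∂x = 75x^2,    ∂P/∂y = 0,
    ∂Q/∂x - ∂P/∂y = 75x^2.

D is the region x^2 + y^2 ≤ 16. Evaluating the double integral:

In polar coordinates (x = r cos θ, y = r sin θ, dA = r dr dθ) the integrand becomes 75r^2cos(θ)^2, so

    ∬_D (75x^2) dA = ∫_0^{2π} ∫_0^{4} (75r^2cos(θ)^2) · r dr dθ.

Inner (r from 0 to 4): 4800cos(θ)^2.
Outer (θ from 0 to 2π): 4800π.

Therefore ∮_C P dx + Q dy = 4800π.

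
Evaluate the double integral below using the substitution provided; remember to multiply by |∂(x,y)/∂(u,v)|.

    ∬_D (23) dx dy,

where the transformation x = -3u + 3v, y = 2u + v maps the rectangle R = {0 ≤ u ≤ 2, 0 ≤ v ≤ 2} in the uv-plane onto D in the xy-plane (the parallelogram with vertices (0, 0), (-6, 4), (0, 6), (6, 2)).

Compute the Jacobian determinant of (x, y) with respect to (u, v):

    ∂(x,y)/∂(u,v) = | -3  3 | = (-3)(1) - (3)(2) = -9.
                   | 2  1 |

Its absolute value is |J| = 9 (the area scaling factor).

Substituting x = -3u + 3v, y = 2u + v into the integrand,

    23 → 23,

so the integral becomes

    ∬_R (23) · |J| du dv = ∫_0^2 ∫_0^2 (207) dv du.

Inner (v): 414.
Outer (u): 828.

Therefore ∬_D (23) dx dy = 828.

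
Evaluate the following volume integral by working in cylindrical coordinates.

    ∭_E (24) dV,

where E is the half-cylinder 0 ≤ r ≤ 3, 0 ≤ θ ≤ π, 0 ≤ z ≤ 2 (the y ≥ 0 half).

In cylindrical coordinates, x = r cos(θ), y = r sin(θ), z = z, and dV = r dr dθ dz.

The integrand becomes 24, so

    ∭_E (24) dV = ∫_{0}^{π} ∫_{0}^{3} ∫_{0}^{2} (24) · r dz dr dθ.

Inner (z): 48r.
Middle (r from 0 to 3): 216.
Outer (θ): 216π.

Therefore the triple integral equals 216π.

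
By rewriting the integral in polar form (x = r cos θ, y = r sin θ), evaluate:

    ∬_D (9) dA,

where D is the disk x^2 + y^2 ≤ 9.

The region D is 0 ≤ r ≤ 3, 0 ≤ θ ≤ 2π in polar coordinates, where x = r cos(θ), y = r sin(θ), and dA = r dr dθ.

Under the substitution, the integrand becomes 9, so

    ∬_D (9) dA = ∫_{0}^{2π} ∫_{0}^{3} (9) · r dr dθ.

Inner integral (in r): ∫_{0}^{3} (9) · r dr = 81/2.

Outer integral (in θ): ∫_{0}^{2π} (81/2) dθ = 81π.

Therefore ∬_D (9) dA = 81π.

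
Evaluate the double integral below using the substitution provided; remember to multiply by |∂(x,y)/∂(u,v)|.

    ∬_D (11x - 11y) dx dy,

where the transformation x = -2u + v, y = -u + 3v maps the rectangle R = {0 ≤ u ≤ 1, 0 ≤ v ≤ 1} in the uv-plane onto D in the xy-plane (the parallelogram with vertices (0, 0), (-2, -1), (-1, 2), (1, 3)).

Compute the Jacobian determinant of (x, y) with respect to (u, v):

    ∂(x,y)/∂(u,v) = | -2  1 | = (-2)(3) - (1)(-1) = -5.
                   | -1  3 |

Its absolute value is |J| = 5 (the area scaling factor).

Substituting x = -2u + v, y = -u + 3v into the integrand,

    11x - 11y → -11u - 22v,

so the integral becomes

    ∬_R (-11u - 22v) · |J| du dv = ∫_0^1 ∫_0^1 (-55u - 110v) dv du.

Inner (v): -55u - 55.
Outer (u): -165/2.

Therefore ∬_D (11x - 11y) dx dy = -165/2.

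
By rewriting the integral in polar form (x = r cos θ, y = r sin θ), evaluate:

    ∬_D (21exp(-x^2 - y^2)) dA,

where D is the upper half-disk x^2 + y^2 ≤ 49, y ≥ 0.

The region D is 0 ≤ r ≤ 7, 0 ≤ θ ≤ π in polar coordinates, where x = r cos(θ), y = r sin(θ), and dA = r dr dθ.

Under the substitution, the integrand becomes 21exp(-r^2), so

    ∬_D (21exp(-x^2 - y^2)) dA = ∫_{0}^{π} ∫_{0}^{7} (21exp(-r^2)) · r dr dθ.

Inner integral (in r): ∫_{0}^{7} (21exp(-r^2)) · r dr = 21/2 - 21exp(-49)/2.

Outer integral (in θ): ∫_{0}^{π} (21/2 - 21exp(-49)/2) dθ = -21π (1 - exp(49))exp(-49)/2.

Therefore ∬_D (21exp(-x^2 - y^2)) dA = -21π (1 - exp(49))exp(-49)/2.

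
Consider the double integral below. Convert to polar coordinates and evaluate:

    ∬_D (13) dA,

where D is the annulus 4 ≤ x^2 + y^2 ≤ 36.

The region D is 2 ≤ r ≤ 6, 0 ≤ θ ≤ 2π in polar coordinates, where x = r cos(θ), y = r sin(θ), and dA = r dr dθ.

Under the substitution, the integrand becomes 13, so

    ∬_D (13) dA = ∫_{0}^{2π} ∫_{2}^{6} (13) · r dr dθ.

Inner integral (in r): ∫_{2}^{6} (13) · r dr = 208.

Outer integral (in θ): ∫_{0}^{2π} (208) dθ = 416π.

Therefore ∬_D (13) dA = 416π.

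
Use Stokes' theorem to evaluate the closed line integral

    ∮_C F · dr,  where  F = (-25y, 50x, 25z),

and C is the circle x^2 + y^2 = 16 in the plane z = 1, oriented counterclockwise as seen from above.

Let S be the flat disk x^2 + y^2 ≤ 16 in the plane z = 1, with upward unit normal n̂ = ẑ. By Stokes' theorem,

    ∮_C F · dr = ∬_S (∇ × F) · n̂ dS = ∬_D (curl F)_z dA,

where D is the disk x^2 + y^2 ≤ 16.

Compute the curl of F = (-25y, 50x, 25z):
    (∇ × F)_x = ∂F_z/∂y - ∂F_y/∂z = 0,
    (∇ × F)_y = ∂F_x/∂z - ∂F_z/∂x = 0,
    (∇ × F)_z = ∂F_y/∂x - ∂F_x/∂y = 75.

On z = 1, (curl F)_z = 75.

Convert to polar (x = r cos θ, y = r sin θ, dA = r dr dθ); the integrand becomes 75, so

    ∬_D (curl F)_z dA = ∫_0^{2π} ∫_0^{4} (75) · r dr dθ.

Inner (r from 0 to 4): 600.
Outer (θ from 0 to 2π): 1200π.

Therefore ∮_C F · dr = 1200π.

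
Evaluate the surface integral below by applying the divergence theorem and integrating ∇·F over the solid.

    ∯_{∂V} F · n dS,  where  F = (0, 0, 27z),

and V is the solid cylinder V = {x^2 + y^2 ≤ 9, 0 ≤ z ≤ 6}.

By the divergence theorem,

    ∯_{∂V} F · n dS = ∭_V (∇ · F) dV.

Compute the divergence:
    ∇ · F = ∂F_x/∂x + ∂F_y/∂y + ∂F_z/∂z = 0 + 0 + 27 = 27.

In cylindrical coordinates, x = r cos(θ), y = r sin(θ), z = z, dV = r dr dθ dz, with 0 ≤ r ≤ 3, 0 ≤ θ ≤ 2π, 0 ≤ z ≤ 6.

The integrand, after substitution and multiplying by the volume element, becomes (27) · r, so

    ∭_V (∇·F) dV = ∫_0^{2π} ∫_0^{3} ∫_0^{6} (27) · r dz dr dθ.

Inner (z from 0 to 6): 162r.
Middle (r from 0 to 3): 729.
Outer (θ from 0 to 2π): 1458π.

Therefore ∯_{∂V} F · n dS = 1458π.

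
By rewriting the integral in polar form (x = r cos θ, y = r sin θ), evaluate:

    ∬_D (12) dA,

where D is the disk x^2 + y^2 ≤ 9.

The region D is 0 ≤ r ≤ 3, 0 ≤ θ ≤ 2π in polar coordinates, where x = r cos(θ), y = r sin(θ), and dA = r dr dθ.

Under the substitution, the integrand becomes 12, so

    ∬_D (12) dA = ∫_{0}^{2π} ∫_{0}^{3} (12) · r dr dθ.

Inner integral (in r): ∫_{0}^{3} (12) · r dr = 54.

Outer integral (in θ): ∫_{0}^{2π} (54) dθ = 108π.

Therefore ∬_D (12) dA = 108π.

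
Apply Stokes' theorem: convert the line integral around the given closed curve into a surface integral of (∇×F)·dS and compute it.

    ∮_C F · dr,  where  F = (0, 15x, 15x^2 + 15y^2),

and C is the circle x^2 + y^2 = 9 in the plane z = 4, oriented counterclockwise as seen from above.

Let S be the flat disk x^2 + y^2 ≤ 9 in the plane z = 4, with upward unit normal n̂ = ẑ. By Stokes' theorem,

    ∮_C F · dr = ∬_S (∇ × F) · n̂ dS = ∬_D (curl F)_z dA,

where D is the disk x^2 + y^2 ≤ 9.

Compute the curl of F = (0, 15x, 15x^2 + 15y^2):
    (∇ × F)_x = ∂F_z/∂y - ∂F_y/∂z = 30y,
    (∇ × F)_y = ∂F_x/∂z - ∂F_z/∂x = -30x,
    (∇ × F)_z = ∂F_y/∂x - ∂F_x/∂y = 15.

On z = 4, (curl F)_z = 15.

Convert to polar (x = r cos θ, y = r sin θ, dA = r dr dθ); the integrand becomes 15, so

    ∬_D (curl F)_z dA = ∫_0^{2π} ∫_0^{3} (15) · r dr dθ.

Inner (r from 0 to 3): 135/2.
Outer (θ from 0 to 2π): 135π.

Therefore ∮_C F · dr = 135π.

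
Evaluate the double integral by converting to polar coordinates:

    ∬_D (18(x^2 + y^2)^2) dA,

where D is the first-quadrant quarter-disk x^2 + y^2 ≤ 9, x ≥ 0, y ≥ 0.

The region D is 0 ≤ r ≤ 3, 0 ≤ θ ≤ π/2 in polar coordinates, where x = r cos(θ), y = r sin(θ), and dA = r dr dθ.

Under the substitution, the integrand becomes 18r^4, so

    ∬_D (18(x^2 + y^2)^2) dA = ∫_{0}^{π/2} ∫_{0}^{3} (18r^4) · r dr dθ.

Inner integral (in r): ∫_{0}^{3} (18r^4) · r dr = 2187.

Outer integral (in θ): ∫_{0}^{π/2} (2187) dθ = 2187π/2.

Therefore ∬_D (18(x^2 + y^2)^2) dA = 2187π/2.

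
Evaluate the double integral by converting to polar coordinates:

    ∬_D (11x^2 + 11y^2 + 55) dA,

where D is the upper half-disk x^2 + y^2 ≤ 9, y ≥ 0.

The region D is 0 ≤ r ≤ 3, 0 ≤ θ ≤ π in polar coordinates, where x = r cos(θ), y = r sin(θ), and dA = r dr dθ.

Under the substitution, the integrand becomes 11r^2 + 55, so

    ∬_D (11x^2 + 11y^2 + 55) dA = ∫_{0}^{π} ∫_{0}^{3} (11r^2 + 55) · r dr dθ.

Inner integral (in r): ∫_{0}^{3} (11r^2 + 55) · r dr = 1881/4.

Outer integral (in θ): ∫_{0}^{π} (1881/4) dθ = 1881π/4.

Therefore ∬_D (11x^2 + 11y^2 + 55) dA = 1881π/4.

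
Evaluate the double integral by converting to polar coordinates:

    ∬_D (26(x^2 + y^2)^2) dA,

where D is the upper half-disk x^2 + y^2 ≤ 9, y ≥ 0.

The region D is 0 ≤ r ≤ 3, 0 ≤ θ ≤ π in polar coordinates, where x = r cos(θ), y = r sin(θ), and dA = r dr dθ.

Under the substitution, the integrand becomes 26r^4, so

    ∬_D (26(x^2 + y^2)^2) dA = ∫_{0}^{π} ∫_{0}^{3} (26r^4) · r dr dθ.

Inner integral (in r): ∫_{0}^{3} (26r^4) · r dr = 3159.

Outer integral (in θ): ∫_{0}^{π} (3159) dθ = 3159π.

Therefore ∬_D (26(x^2 + y^2)^2) dA = 3159π.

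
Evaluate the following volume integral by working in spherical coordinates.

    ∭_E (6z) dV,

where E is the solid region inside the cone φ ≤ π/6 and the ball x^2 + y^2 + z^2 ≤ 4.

In spherical coordinates, x = ρ sin(φ) cos(θ), y = ρ sin(φ) sin(θ), z = ρ cos(φ), and dV = ρ^2 sin(φ) dρ dφ dθ.

The integrand becomes 6ρ cos(φ), so

    ∭_E (6z) dV = ∫_{0}^{2π} ∫_{0}^{π/6} ∫_{0}^{2} (6ρ cos(φ)) · ρ^2 sin(φ) dρ dφ dθ.

Inner (ρ): 12sin(2φ).
Middle (φ): 3.
Outer (θ): 6π.

Therefore the triple integral equals 6π.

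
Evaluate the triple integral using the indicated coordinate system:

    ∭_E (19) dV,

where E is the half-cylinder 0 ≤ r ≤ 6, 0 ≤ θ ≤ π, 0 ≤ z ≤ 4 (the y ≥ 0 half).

In cylindrical coordinates, x = r cos(θ), y = r sin(θ), z = z, and dV = r dr dθ dz.

The integrand becomes 19, so

    ∭_E (19) dV = ∫_{0}^{π} ∫_{0}^{6} ∫_{0}^{4} (19) · r dz dr dθ.

Inner (z): 76r.
Middle (r from 0 to 6): 1368.
Outer (θ): 1368π.

Therefore the triple integral equals 1368π.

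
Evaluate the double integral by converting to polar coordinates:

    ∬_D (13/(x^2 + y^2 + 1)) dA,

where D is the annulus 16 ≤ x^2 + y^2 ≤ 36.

The region D is 4 ≤ r ≤ 6, 0 ≤ θ ≤ 2π in polar coordinates, where x = r cos(θ), y = r sin(θ), and dA = r dr dθ.

Under the substitution, the integrand becomes 13/(r^2 + 1), so

    ∬_D (13/(x^2 + y^2 + 1)) dA = ∫_{0}^{2π} ∫_{4}^{6} (13/(r^2 + 1)) · r dr dθ.

Inner integral (in r): ∫_{4}^{6} (13/(r^2 + 1)) · r dr = log(2565726409sqrt(629)/410338673).

Outer integral (in θ): ∫_{0}^{2π} (log(2565726409sqrt(629)/410338673)) dθ = log((2565726409sqrt(629)/410338673)^(2π)).

Therefore ∬_D (13/(x^2 + y^2 + 1)) dA = log((2565726409sqrt(629)/410338673)^(2π)).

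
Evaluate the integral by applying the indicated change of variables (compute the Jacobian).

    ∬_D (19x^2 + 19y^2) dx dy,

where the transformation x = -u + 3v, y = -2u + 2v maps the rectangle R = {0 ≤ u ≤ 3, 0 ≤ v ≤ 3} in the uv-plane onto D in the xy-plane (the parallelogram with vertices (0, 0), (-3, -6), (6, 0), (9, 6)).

Compute the Jacobian determinant of (x, y) with respect to (u, v):

    ∂(x,y)/∂(u,v) = | -1  3 | = (-1)(2) - (3)(-2) = 4.
                   | -2  2 |

Its absolute value is |J| = 4 (the area scaling factor).

Substituting x = -u + 3v, y = -2u + 2v into the integrand,

    19x^2 + 19y^2 → 95u^2 - 266u v + 247v^2,

so the integral becomes

    ∬_R (95u^2 - 266u v + 247v^2) · |J| du dv = ∫_0^3 ∫_0^3 (380u^2 - 1064u v + 988v^2) dv du.

Inner (v): 1140u^2 - 4788u + 8892.
Outer (u): 15390.

Therefore ∬_D (19x^2 + 19y^2) dx dy = 15390.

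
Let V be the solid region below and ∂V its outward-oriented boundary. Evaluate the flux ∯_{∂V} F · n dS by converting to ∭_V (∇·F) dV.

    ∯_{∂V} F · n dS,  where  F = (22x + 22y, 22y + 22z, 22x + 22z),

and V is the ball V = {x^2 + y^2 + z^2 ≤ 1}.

By the divergence theorem,

    ∯_{∂V} F · n dS = ∭_V (∇ · F) dV.

Compute the divergence:
    ∇ · F = ∂F_x/∂x + ∂F_y/∂y + ∂F_z/∂z = 22 + 22 + 22 = 66.

In spherical coordinates, x = ρ sin(φ) cos(θ), y = ρ sin(φ) sin(θ), z = ρ cos(φ), dV = ρ^2 sin(φ) dρ dφ dθ, with 0 ≤ ρ ≤ 1, 0 ≤ φ ≤ π, 0 ≤ θ ≤ 2π.

The integrand, after substitution and multiplying by the volume element, becomes (66) · ρ^2 sin(φ), so

    ∭_V (∇·F) dV = ∫_0^{2π} ∫_0^{π} ∫_0^{1} (66) · ρ^2 sin(φ) dρ dφ dθ.

Inner (ρ from 0 to 1): 22sin(φ).
Middle (φ from 0 to π): 44.
Outer (θ from 0 to 2π): 88π.

Therefore ∯_{∂V} F · n dS = 88π.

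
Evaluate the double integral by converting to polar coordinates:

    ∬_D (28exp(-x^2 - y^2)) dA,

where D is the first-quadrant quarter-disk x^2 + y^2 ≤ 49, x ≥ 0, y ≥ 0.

The region D is 0 ≤ r ≤ 7, 0 ≤ θ ≤ π/2 in polar coordinates, where x = r cos(θ), y = r sin(θ), and dA = r dr dθ.

Under the substitution, the integrand becomes 28exp(-r^2), so

    ∬_D (28exp(-x^2 - y^2)) dA = ∫_{0}^{π/2} ∫_{0}^{7} (28exp(-r^2)) · r dr dθ.

Inner integral (in r): ∫_{0}^{7} (28exp(-r^2)) · r dr = 14 - 14exp(-49).

Outer integral (in θ): ∫_{0}^{π/2} (14 - 14exp(-49)) dθ = -7π exp(-49) + 7π.

Therefore ∬_D (28exp(-x^2 - y^2)) dA = -7π exp(-49) + 7π.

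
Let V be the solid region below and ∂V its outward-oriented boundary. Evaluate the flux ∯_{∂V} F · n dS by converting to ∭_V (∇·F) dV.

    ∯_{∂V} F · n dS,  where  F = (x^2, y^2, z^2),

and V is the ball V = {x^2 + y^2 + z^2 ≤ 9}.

By the divergence theorem,

    ∯_{∂V} F · n dS = ∭_V (∇ · F) dV.

Compute the divergence:
    ∇ · F = ∂F_x/∂x + ∂F_y/∂y + ∂F_z/∂z = 2x + 2y + 2z.

In spherical coordinates, x = ρ sin(φ) cos(θ), y = ρ sin(φ) sin(θ), z = ρ cos(φ), dV = ρ^2 sin(φ) dρ dφ dθ, with 0 ≤ ρ ≤ 3, 0 ≤ φ ≤ π, 0 ≤ θ ≤ 2π.

The integrand, after substitution and multiplying by the volume element, becomes (2ρ (sqrt(2)sin(φ)sin(θ + π/4) + cos(φ))) · ρ^2 sin(φ), so

    ∭_V (∇·F) dV = ∫_0^{2π} ∫_0^{π} ∫_0^{3} (2ρ (sqrt(2)sin(φ)sin(θ + π/4) + cos(φ))) · ρ^2 sin(φ) dρ dφ dθ.

Inner (ρ from 0 to 3): 81(sqrt(2)sin(φ)sin(θ + π/4) + cos(φ))sin(φ)/2.
Middle (φ from 0 to π): 81sqrt(2)π sin(θ + π/4)/4.
Outer (θ from 0 to 2π): 0.

Therefore ∯_{∂V} F · n dS = 0.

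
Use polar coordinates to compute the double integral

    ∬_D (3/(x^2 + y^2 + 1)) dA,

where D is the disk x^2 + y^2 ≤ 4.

The region D is 0 ≤ r ≤ 2, 0 ≤ θ ≤ 2π in polar coordinates, where x = r cos(θ), y = r sin(θ), and dA = r dr dθ.

Under the substitution, the integrand becomes 3/(r^2 + 1), so

    ∬_D (3/(x^2 + y^2 + 1)) dA = ∫_{0}^{2π} ∫_{0}^{2} (3/(r^2 + 1)) · r dr dθ.

Inner integral (in r): ∫_{0}^{2} (3/(r^2 + 1)) · r dr = 3log(5)/2.

Outer integral (in θ): ∫_{0}^{2π} (3log(5)/2) dθ = 3π log(5).

Therefore ∬_D (3/(x^2 + y^2 + 1)) dA = 3π log(5).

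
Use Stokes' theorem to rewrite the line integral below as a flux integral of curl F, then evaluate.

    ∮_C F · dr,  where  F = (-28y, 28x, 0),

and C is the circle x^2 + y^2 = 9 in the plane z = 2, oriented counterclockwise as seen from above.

Let S be the flat disk x^2 + y^2 ≤ 9 in the plane z = 2, with upward unit normal n̂ = ẑ. By Stokes' theorem,

    ∮_C F · dr = ∬_S (∇ × F) · n̂ dS = ∬_D (curl F)_z dA,

where D is the disk x^2 + y^2 ≤ 9.

Compute the curl of F = (-28y, 28x, 0):
    (∇ × F)_x = ∂F_z/∂y - ∂F_y/∂z = 0,
    (∇ × F)_y = ∂F_x/∂z - ∂F_z/∂x = 0,
    (∇ × F)_z = ∂F_y/∂x - ∂F_x/∂y = 56.

On z = 2, (curl F)_z = 56.

Convert to polar (x = r cos θ, y = r sin θ, dA = r dr dθ); the integrand becomes 56, so

    ∬_D (curl F)_z dA = ∫_0^{2π} ∫_0^{3} (56) · r dr dθ.

Inner (r from 0 to 3): 252.
Outer (θ from 0 to 2π): 504π.

Therefore ∮_C F · dr = 504π.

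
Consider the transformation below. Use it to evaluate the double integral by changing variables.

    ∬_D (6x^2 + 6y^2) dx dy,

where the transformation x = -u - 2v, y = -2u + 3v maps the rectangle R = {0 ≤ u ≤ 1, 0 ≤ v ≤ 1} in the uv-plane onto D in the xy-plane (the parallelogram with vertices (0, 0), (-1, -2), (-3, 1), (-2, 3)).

Compute the Jacobian determinant of (x, y) with respect to (u, v):

    ∂(x,y)/∂(u,v) = | -1  -2 | = (-1)(3) - (-2)(-2) = -7.
                   | -2  3 |

Its absolute value is |J| = 7 (the area scaling factor).

Substituting x = -u - 2v, y = -2u + 3v into the integrand,

    6x^2 + 6y^2 → 30u^2 - 48u v + 78v^2,

so the integral becomes

    ∬_R (30u^2 - 48u v + 78v^2) · |J| du dv = ∫_0^1 ∫_0^1 (210u^2 - 336u v + 546v^2) dv du.

Inner (v): 210u^2 - 168u + 182.
Outer (u): 168.

Therefore ∬_D (6x^2 + 6y^2) dx dy = 168.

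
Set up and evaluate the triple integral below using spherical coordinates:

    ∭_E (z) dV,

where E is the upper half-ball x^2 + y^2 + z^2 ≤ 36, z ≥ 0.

In spherical coordinates, x = ρ sin(φ) cos(θ), y = ρ sin(φ) sin(θ), z = ρ cos(φ), and dV = ρ^2 sin(φ) dρ dφ dθ.

The integrand becomes ρ cos(φ), so

    ∭_E (z) dV = ∫_{0}^{2π} ∫_{0}^{π/2} ∫_{0}^{6} (ρ cos(φ)) · ρ^2 sin(φ) dρ dφ dθ.

Inner (ρ): 162sin(2φ).
Middle (φ): 162.
Outer (θ): 324π.

Therefore the triple integral equals 324π.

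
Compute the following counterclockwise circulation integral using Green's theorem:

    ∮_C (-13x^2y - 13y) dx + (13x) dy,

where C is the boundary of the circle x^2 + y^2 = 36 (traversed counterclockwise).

Green's theorem converts the closed line integral into a double integral over the enclosed region D:

    ∮_C P dx + Q dy = ∬_D (∂Q/∂x - ∂P/∂y) dA.

Here P = -13x^2y - 13y, Q = 13x, so

    ∂Q/∂x = 13,    ∂P/∂y = -13x^2 - 13,
    ∂Q/∂x - ∂P/∂y = 13x^2 + 26.

D is the region x^2 + y^2 ≤ 36. Evaluating the double integral:

In polar coordinates (x = r cos θ, y = r sin θ, dA = r dr dθ) the integrand becomes 13r^2cos(θ)^2 + 26, so

    ∬_D (13x^2 + 26) dA = ∫_0^{2π} ∫_0^{6} (13r^2cos(θ)^2 + 26) · r dr dθ.

Inner (r from 0 to 6): 4212cos(θ)^2 + 468.
Outer (θ from 0 to 2π): 5148π.

Therefore ∮_C P dx + Q dy = 5148π.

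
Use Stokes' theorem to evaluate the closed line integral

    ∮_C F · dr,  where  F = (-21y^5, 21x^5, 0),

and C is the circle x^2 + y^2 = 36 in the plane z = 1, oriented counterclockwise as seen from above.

Let S be the flat disk x^2 + y^2 ≤ 36 in the plane z = 1, with upward unit normal n̂ = ẑ. By Stokes' theorem,

    ∮_C F · dr = ∬_S (∇ × F) · n̂ dS = ∬_D (curl F)_z dA,

where D is the disk x^2 + y^2 ≤ 36.

Compute the curl of F = (-21y^5, 21x^5, 0):
    (∇ × F)_x = ∂F_z/∂y - ∂F_y/∂z = 0,
    (∇ × F)_y = ∂F_x/∂z - ∂F_z/∂x = 0,
    (∇ × F)_z = ∂F_y/∂x - ∂F_x/∂y = 105x^4 + 105y^4.

On z = 1, (curl F)_z = 105x^4 + 105y^4.

Convert to polar (x = r cos θ, y = r sin θ, dA = r dr dθ); the integrand becomes 105r^4(sin(θ)^4 + cos(θ)^4), so

    ∬_D (curl F)_z dA = ∫_0^{2π} ∫_0^{6} (105r^4(sin(θ)^4 + cos(θ)^4)) · r dr dθ.

Inner (r from 0 to 6): 816480sin(θ)^4 + 816480cos(θ)^4.
Outer (θ from 0 to 2π): 1224720π.

Therefore ∮_C F · dr = 1224720π.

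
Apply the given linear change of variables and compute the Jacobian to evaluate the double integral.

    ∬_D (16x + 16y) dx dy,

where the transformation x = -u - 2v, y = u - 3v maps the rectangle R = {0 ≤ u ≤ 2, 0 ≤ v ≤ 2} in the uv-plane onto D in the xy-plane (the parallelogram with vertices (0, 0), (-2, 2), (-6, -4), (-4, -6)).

Compute the Jacobian determinant of (x, y) with respect to (u, v):

    ∂(x,y)/∂(u,v) = | -1  -2 | = (-1)(-3) - (-2)(1) = 5.
                   | 1  -3 |

Its absolute value is |J| = 5 (the area scaling factor).

Substituting x = -u - 2v, y = u - 3v into the integrand,

    16x + 16y → -80v,

so the integral becomes

    ∬_R (-80v) · |J| du dv = ∫_0^2 ∫_0^2 (-400v) dv du.

Inner (v): -800.
Outer (u): -1600.

Therefore ∬_D (16x + 16y) dx dy = -1600.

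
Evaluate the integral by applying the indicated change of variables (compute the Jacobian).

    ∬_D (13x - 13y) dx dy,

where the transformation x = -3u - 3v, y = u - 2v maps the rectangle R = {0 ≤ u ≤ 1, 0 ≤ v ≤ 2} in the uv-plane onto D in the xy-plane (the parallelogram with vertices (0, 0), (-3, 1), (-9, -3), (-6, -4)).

Compute the Jacobian determinant of (x, y) with respect to (u, v):

    ∂(x,y)/∂(u,v) = | -3  -3 | = (-3)(-2) - (-3)(1) = 9.
                   | 1  -2 |

Its absolute value is |J| = 9 (the area scaling factor).

Substituting x = -3u - 3v, y = u - 2v into the integrand,

    13x - 13y → -52u - 13v,

so the integral becomes

    ∬_R (-52u - 13v) · |J| du dv = ∫_0^1 ∫_0^2 (-468u - 117v) dv du.

Inner (v): -936u - 234.
Outer (u): -702.

Therefore ∬_D (13x - 13y) dx dy = -702.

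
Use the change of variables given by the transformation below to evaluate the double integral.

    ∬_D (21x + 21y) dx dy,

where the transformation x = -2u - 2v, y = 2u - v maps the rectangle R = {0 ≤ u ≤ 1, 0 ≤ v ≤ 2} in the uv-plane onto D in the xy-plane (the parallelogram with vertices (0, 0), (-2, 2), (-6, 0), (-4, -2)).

Compute the Jacobian determinant of (x, y) with respect to (u, v):

    ∂(x,y)/∂(u,v) = | -2  -2 | = (-2)(-1) - (-2)(2) = 6.
                   | 2  -1 |

Its absolute value is |J| = 6 (the area scaling factor).

Substituting x = -2u - 2v, y = 2u - v into the integrand,

    21x + 21y → -63v,

so the integral becomes

    ∬_R (-63v) · |J| du dv = ∫_0^1 ∫_0^2 (-378v) dv du.

Inner (v): -756.
Outer (u): -756.

Therefore ∬_D (21x + 21y) dx dy = -756.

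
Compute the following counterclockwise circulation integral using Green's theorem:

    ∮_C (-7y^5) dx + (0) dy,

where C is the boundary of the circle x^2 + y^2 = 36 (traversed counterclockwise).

Green's theorem converts the closed line integral into a double integral over the enclosed region D:

    ∮_C P dx + Q dy = ∬_D (∂Q/∂x - ∂P/∂y) dA.

Here P = -7y^5, Q = 0, so

    ∂Q/∂x = 0,    ∂P/∂y = -35y^4,
    ∂Q/∂x - ∂P/∂y = 35y^4.

D is the region x^2 + y^2 ≤ 36. Evaluating the double integral:

In polar coordinates (x = r cos θ, y = r sin θ, dA = r dr dθ) the integrand becomes 35r^4sin(θ)^4, so

    ∬_D (35y^4) dA = ∫_0^{2π} ∫_0^{6} (35r^4sin(θ)^4) · r dr dθ.

Inner (r from 0 to 6): 272160sin(θ)^4.
Outer (θ from 0 to 2π): 204120π.

Therefore ∮_C P dx + Q dy = 204120π.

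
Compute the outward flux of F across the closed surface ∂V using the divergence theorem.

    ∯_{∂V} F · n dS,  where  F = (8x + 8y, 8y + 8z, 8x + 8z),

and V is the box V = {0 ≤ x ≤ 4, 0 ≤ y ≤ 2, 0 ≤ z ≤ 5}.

By the divergence theorem,

    ∯_{∂V} F · n dS = ∭_V (∇ · F) dV.

Compute the divergence:
    ∇ · F = ∂F_x/∂x + ∂F_y/∂y + ∂F_z/∂z = 8 + 8 + 8 = 24.

V is a rectangular box, so dV = dx dy dz with 0 ≤ x ≤ 4, 0 ≤ y ≤ 2, 0 ≤ z ≤ 5.

Integrate (24) over V as an iterated integral:

    ∭_V (∇·F) dV = ∫_0^{4} ∫_0^{2} ∫_0^{5} (24) dz dy dx.

Inner (z from 0 to 5): 120.
Middle (y from 0 to 2): 240.
Outer (x from 0 to 4): 960.

Therefore ∯_{∂V} F · n dS = 960.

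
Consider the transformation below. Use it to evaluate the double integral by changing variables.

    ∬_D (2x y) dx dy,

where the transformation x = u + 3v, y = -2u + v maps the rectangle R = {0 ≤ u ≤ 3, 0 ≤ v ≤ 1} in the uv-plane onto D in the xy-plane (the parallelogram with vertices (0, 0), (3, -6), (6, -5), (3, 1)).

Compute the Jacobian determinant of (x, y) with respect to (u, v):

    ∂(x,y)/∂(u,v) = | 1  3 | = (1)(1) - (3)(-2) = 7.
                   | -2  1 |

Its absolute value is |J| = 7 (the area scaling factor).

Substituting x = u + 3v, y = -2u + v into the integrand,

    2x y → -4u^2 - 10u v + 6v^2,

so the integral becomes

    ∬_R (-4u^2 - 10u v + 6v^2) · |J| du dv = ∫_0^3 ∫_0^1 (-28u^2 - 70u v + 42v^2) dv du.

Inner (v): -28u^2 - 35u + 14.
Outer (u): -735/2.

Therefore ∬_D (2x y) dx dy = -735/2.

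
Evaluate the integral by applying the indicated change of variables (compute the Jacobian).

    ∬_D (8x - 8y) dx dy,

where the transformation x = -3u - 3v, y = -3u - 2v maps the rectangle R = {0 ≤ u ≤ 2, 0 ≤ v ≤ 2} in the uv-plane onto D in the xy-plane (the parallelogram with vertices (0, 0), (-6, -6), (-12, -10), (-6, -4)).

Compute the Jacobian determinant of (x, y) with respect to (u, v):

    ∂(x,y)/∂(u,v) = | -3  -3 | = (-3)(-2) - (-3)(-3) = -3.
                   | -3  -2 |

Its absolute value is |J| = 3 (the area scaling factor).

Substituting x = -3u - 3v, y = -3u - 2v into the integrand,

    8x - 8y → -8v,

so the integral becomes

    ∬_R (-8v) · |J| du dv = ∫_0^2 ∫_0^2 (-24v) dv du.

Inner (v): -48.
Outer (u): -96.

Therefore ∬_D (8x - 8y) dx dy = -96.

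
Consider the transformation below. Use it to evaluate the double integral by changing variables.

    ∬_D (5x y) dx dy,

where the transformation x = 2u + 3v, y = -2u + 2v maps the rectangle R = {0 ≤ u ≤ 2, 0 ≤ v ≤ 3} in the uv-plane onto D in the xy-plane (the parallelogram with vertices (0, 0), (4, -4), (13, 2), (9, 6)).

Compute the Jacobian determinant of (x, y) with respect to (u, v):

    ∂(x,y)/∂(u,v) = | 2  3 | = (2)(2) - (3)(-2) = 10.
                   | -2  2 |

Its absolute value is |J| = 10 (the area scaling factor).

Substituting x = 2u + 3v, y = -2u + 2v into the integrand,

    5x y → -20u^2 - 10u v + 30v^2,

so the integral becomes

    ∬_R (-20u^2 - 10u v + 30v^2) · |J| du dv = ∫_0^2 ∫_0^3 (-200u^2 - 100u v + 300v^2) dv du.

Inner (v): -600u^2 - 450u + 2700.
Outer (u): 2900.

Therefore ∬_D (5x y) dx dy = 2900.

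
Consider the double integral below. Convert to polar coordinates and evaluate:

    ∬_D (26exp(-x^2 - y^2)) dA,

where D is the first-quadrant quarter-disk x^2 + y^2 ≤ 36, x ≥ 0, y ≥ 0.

The region D is 0 ≤ r ≤ 6, 0 ≤ θ ≤ π/2 in polar coordinates, where x = r cos(θ), y = r sin(θ), and dA = r dr dθ.

Under the substitution, the integrand becomes 26exp(-r^2), so

    ∬_D (26exp(-x^2 - y^2)) dA = ∫_{0}^{π/2} ∫_{0}^{6} (26exp(-r^2)) · r dr dθ.

Inner integral (in r): ∫_{0}^{6} (26exp(-r^2)) · r dr = 13 - 13exp(-36).

Outer integral (in θ): ∫_{0}^{π/2} (13 - 13exp(-36)) dθ = -13π (1 - exp(36))exp(-36)/2.

Therefore ∬_D (26exp(-x^2 - y^2)) dA = -13π (1 - exp(36))exp(-36)/2.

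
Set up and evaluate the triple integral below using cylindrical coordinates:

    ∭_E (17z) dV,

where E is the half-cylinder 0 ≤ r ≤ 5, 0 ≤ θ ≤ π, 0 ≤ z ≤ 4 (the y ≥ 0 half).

In cylindrical coordinates, x = r cos(θ), y = r sin(θ), z = z, and dV = r dr dθ dz.

The integrand becomes 17z, so

    ∭_E (17z) dV = ∫_{0}^{π} ∫_{0}^{5} ∫_{0}^{4} (17z) · r dz dr dθ.

Inner (z): 136r.
Middle (r from 0 to 5): 1700.
Outer (θ): 1700π.

Therefore the triple integral equals 1700π.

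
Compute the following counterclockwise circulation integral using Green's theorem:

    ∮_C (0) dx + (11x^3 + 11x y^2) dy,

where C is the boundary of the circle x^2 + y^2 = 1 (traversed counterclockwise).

Green's theorem converts the closed line integral into a double integral over the enclosed region D:

    ∮_C P dx + Q dy = ∬_D (∂Q/∂x - ∂P/∂y) dA.

Here P = 0, Q = 11x^3 + 11x y^2, so

    ∂Q/∂x = 33x^2 + 11y^2,    ∂P/∂y = 0,
    ∂Q/∂x - ∂P/∂y = 33x^2 + 11y^2.

D is the region x^2 + y^2 ≤ 1. Evaluating the double integral:

In polar coordinates (x = r cos θ, y = r sin θ, dA = r dr dθ) the integrand becomes 11r^2(cos(2θ) + 2), so

    ∬_D (33x^2 + 11y^2) dA = ∫_0^{2π} ∫_0^{1} (11r^2(cos(2θ) + 2)) · r dr dθ.

Inner (r from 0 to 1): 11cos(2θ)/4 + 11/2.
Outer (θ from 0 to 2π): 11π.

Therefore ∮_C P dx + Q dy = 11π.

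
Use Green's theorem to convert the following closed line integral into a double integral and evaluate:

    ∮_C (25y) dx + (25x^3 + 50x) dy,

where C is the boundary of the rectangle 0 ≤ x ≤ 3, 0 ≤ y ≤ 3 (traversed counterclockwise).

Green's theorem converts the closed line integral into a double integral over the enclosed region D:

    ∮_C P dx + Q dy = ∬_D (∂Q/∂x - ∂P/∂y) dA.

Here P = 25y, Q = 25x^3 + 50x, so

    ∂Q/∂x = 75x^2 + 50,    ∂P/∂y = 25,
    ∂Q/∂x - ∂P/∂y = 75x^2 + 25.

D is the region 0 ≤ x ≤ 3, 0 ≤ y ≤ 3. Evaluating the double integral:

    ∬_D (75x^2 + 25) dA = ∫_0^{3} ∫_0^{3} (75x^2 + 25) dy dx.

Inner (y from 0 to 3): 225x^2 + 75.
Outer (x from 0 to 3): 2250.

Therefore ∮_C P dx + Q dy = 2250.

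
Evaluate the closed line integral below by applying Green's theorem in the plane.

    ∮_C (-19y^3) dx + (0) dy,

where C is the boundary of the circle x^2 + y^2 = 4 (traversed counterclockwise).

Green's theorem converts the closed line integral into a double integral over the enclosed region D:

    ∮_C P dx + Q dy = ∬_D (∂Q/∂x - ∂P/∂y) dA.

Here P = -19y^3, Q = 0, so

    ∂Q/∂x = 0,    ∂P/∂y = -57y^2,
    ∂Q/∂x - ∂P/∂y = 57y^2.

D is the region x^2 + y^2 ≤ 4. Evaluating the double integral:

In polar coordinates (x = r cos θ, y = r sin θ, dA = r dr dθ) the integrand becomes 57r^2sin(θ)^2, so

    ∬_D (57y^2) dA = ∫_0^{2π} ∫_0^{2} (57r^2sin(θ)^2) · r dr dθ.

Inner (r from 0 to 2): 228sin(θ)^2.
Outer (θ from 0 to 2π): 228π.

Therefore ∮_C P dx + Q dy = 228π.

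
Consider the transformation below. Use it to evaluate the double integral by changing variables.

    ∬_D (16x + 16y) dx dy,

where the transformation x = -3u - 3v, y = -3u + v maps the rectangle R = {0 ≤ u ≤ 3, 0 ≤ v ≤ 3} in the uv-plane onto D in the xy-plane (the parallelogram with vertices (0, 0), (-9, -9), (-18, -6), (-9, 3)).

Compute the Jacobian determinant of (x, y) with respect to (u, v):

    ∂(x,y)/∂(u,v) = | -3  -3 | = (-3)(1) - (-3)(-3) = -12.
                   | -3  1 |

Its absolute value is |J| = 12 (the area scaling factor).

Substituting x = -3u - 3v, y = -3u + v into the integrand,

    16x + 16y → -96u - 32v,

so the integral becomes

    ∬_R (-96u - 32v) · |J| du dv = ∫_0^3 ∫_0^3 (-1152u - 384v) dv du.

Inner (v): -3456u - 1728.
Outer (u): -20736.

Therefore ∬_D (16x + 16y) dx dy = -20736.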